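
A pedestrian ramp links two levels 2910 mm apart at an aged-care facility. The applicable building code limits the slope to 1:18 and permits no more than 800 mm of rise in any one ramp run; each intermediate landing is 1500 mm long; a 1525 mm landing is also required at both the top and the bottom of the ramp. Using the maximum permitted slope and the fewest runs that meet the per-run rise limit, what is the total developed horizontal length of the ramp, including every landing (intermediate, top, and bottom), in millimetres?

2910 / 800 = 3.638 → round up to 4 ramp runs. That means 3 intermediate landings.
Ramp run (horizontal) at 1:18: 2910 × 18 = 52380 mm.
Intermediate landings: 3 × 1500 = 4500 mm.
Top and bottom landings: 2 × 1525 = 3050 mm.
Total = 52380 + 4500 + 3050 = 59930 mm.

59930 mm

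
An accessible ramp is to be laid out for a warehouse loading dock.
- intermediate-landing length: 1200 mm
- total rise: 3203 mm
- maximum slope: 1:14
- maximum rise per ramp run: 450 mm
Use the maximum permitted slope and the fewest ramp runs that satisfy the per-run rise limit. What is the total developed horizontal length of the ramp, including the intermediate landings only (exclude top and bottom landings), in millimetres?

53242 mm

3203 / 450 = 7.12, so 8 ramp runs are needed. That means 7 intermediate landings.
Horizontal run for 3203 mm of rise at 1:14 is 3203 × 14 = 44842 mm.
7 intermediate landings contribute 7 × 1200 = 8400 mm.
Developed length = 44842 + 8400 = 53242 mm.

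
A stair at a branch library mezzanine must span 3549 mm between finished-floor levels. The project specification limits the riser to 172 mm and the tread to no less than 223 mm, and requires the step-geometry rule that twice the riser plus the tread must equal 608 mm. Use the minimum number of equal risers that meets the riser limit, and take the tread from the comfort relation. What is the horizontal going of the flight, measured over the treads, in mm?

At most 172 each: 3549/172 = 20.63, giving 21 risers.
Each riser is 3549/21 = 169 mm (≤ 172 mm).
Tread T = 608 − 2 × 169 = 270 mm (≥ 223 mm).
Treads = 21 − 1 = 20; going = 20 × 270 = 5400 mm.

5400 mm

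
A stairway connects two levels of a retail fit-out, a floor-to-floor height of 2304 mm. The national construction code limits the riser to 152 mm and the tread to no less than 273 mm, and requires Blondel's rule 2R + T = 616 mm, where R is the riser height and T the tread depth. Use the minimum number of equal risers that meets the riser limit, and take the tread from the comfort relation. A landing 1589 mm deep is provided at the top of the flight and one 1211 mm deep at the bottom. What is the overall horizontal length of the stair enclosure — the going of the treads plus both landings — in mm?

7720 mm

2304 / 152 = 15.16, so 16 risers are needed.
Riser R = 2304 / 16 = 144 mm, within the 152 mm limit.
Tread T = 616 − 2 × 144 = 328 mm (≥ 273 mm).
16 risers give 15 treads; going = 15 × 328 = 4920 mm.
Enclosure = 4920 + 1589 + 1211 = 7720 mm.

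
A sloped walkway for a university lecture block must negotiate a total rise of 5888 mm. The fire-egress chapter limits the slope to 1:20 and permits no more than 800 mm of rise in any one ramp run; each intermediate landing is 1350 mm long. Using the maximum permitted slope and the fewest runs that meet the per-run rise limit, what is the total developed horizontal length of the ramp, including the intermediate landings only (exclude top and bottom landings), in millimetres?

127210 mm

5888 / 800 = 7.36, so 8 ramp runs are needed. That means 7 intermediate landings.
Ramp run (horizontal) at 1:20: 5888 × 20 = 117760 mm.
7 intermediate landings contribute 7 × 1350 = 9450 mm.
Total developed length = 117760 + 9450 = 127210 mm.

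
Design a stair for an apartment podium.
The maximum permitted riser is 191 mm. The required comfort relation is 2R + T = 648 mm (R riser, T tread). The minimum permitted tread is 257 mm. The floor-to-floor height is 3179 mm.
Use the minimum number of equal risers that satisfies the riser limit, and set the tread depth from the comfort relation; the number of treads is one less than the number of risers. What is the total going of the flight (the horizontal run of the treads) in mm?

3179 / 191 = 16.64, so 17 risers are needed.
Each riser is 3179/17 = 187 mm (≤ 191 mm).
Tread T = 648 − 2 × 187 = 274 mm (≥ 257 mm).
Going = (17 − 1) × 274 = 4384 mm.

4384 mm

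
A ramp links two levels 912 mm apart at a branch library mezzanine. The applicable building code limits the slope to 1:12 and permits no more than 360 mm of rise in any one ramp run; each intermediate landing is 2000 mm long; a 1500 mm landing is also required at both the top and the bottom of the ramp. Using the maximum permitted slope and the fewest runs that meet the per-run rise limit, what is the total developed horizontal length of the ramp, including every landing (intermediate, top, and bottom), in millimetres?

⌈912/360⌉ = 3 ramp runs. That means 2 intermediate landings.
Horizontal run for 912 mm of rise at 1:12 is 912 × 12 = 10944 mm.
Intermediate landings: 2 × 2000 = 4000 mm.
Top and bottom landings: 2 × 1500 = 3000 mm.
Total = 10944 + 4000 + 3000 = 17944 mm.

17944 mm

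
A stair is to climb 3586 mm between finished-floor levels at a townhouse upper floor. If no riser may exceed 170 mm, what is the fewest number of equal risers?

22 risers

At most 170 each: 3586/170 = 21.09, giving 22 risers.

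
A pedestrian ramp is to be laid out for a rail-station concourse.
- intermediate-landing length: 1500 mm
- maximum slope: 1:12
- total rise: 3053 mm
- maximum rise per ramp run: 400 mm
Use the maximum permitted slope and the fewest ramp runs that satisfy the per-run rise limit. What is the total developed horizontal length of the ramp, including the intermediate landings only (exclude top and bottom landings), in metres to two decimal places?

47.14 m

3053 / 400 = 7.633 → round up to 8 ramp runs. That means 7 intermediate landings.
Ramp run (horizontal) at 1:12: 3053 × 12 = 36636 mm.
Intermediate landings: 7 × 1500 = 10500 mm.
Total developed length = 36636 + 10500 = 47136 mm.
= 47.14 m.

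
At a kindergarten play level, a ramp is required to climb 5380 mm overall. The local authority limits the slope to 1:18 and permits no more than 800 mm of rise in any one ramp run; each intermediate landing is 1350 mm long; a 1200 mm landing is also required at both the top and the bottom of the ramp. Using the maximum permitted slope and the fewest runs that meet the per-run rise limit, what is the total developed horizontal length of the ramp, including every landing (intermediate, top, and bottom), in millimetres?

5380 / 800 = 6.72, so 7 ramp runs are needed. That means 6 intermediate landings.
Horizontal run for 5380 mm of rise at 1:18 is 5380 × 18 = 96840 mm.
6 intermediate landings contribute 6 × 1350 = 8100 mm.
Top and bottom landings: 2 × 1200 = 2400 mm.
Total = 96840 + 8100 + 2400 = 107340 mm.

107340 mm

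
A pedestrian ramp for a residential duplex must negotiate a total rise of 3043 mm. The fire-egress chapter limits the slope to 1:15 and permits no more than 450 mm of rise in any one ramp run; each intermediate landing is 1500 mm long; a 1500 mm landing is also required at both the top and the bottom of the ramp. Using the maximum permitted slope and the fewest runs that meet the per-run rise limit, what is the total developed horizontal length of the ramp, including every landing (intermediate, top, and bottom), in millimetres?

57645 mm

3043 / 450 = 6.76, so 7 ramp runs are needed. That means 6 intermediate landings.
Ramp run (horizontal) at 1:15: 3043 × 15 = 45645 mm.
6 intermediate landings contribute 6 × 1500 = 9000 mm.
Top and bottom landings: 2 × 1500 = 3000 mm.
Total = 45645 + 9000 + 3000 = 57645 mm.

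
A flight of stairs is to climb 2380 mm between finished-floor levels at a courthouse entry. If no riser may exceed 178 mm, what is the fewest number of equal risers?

14 risers

⌈2380/178⌉ = 14 risers.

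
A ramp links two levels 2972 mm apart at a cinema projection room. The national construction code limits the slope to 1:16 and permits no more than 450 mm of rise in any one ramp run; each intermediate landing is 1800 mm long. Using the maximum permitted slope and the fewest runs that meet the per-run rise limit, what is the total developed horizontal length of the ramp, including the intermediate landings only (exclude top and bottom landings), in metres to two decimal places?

⌈2972/450⌉ = 7 ramp runs. That means 6 intermediate landings.
Horizontal run for 2972 mm of rise at 1:16 is 2972 × 16 = 47552 mm.
6 intermediate landings contribute 6 × 1800 = 10800 mm.
Developed length = 47552 + 10800 = 58352 mm.
= 58.35 m.

58.35 m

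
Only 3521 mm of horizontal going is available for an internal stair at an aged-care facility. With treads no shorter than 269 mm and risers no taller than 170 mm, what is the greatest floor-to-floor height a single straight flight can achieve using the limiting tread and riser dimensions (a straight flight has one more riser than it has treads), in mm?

2380 mm

3521 / 269 = 13.09, so 13 treads fit.
Risers = treads + 1 = 14.
Maximum height = 14 × 170 = 2380 mm.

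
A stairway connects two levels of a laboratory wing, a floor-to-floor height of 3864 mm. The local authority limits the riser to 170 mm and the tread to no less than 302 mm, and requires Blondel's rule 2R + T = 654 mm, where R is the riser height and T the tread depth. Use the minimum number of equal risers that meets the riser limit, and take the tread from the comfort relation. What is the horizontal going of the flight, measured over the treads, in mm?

6996 mm

3864 / 170 = 22.73, so 23 risers are needed.
Each riser is 3864/23 = 168 mm (≤ 170 mm).
T = 654 − 2·168 = 318 mm, which satisfies the 302 mm minimum.
Treads = 23 − 1 = 22; going = 22 × 318 = 6996 mm.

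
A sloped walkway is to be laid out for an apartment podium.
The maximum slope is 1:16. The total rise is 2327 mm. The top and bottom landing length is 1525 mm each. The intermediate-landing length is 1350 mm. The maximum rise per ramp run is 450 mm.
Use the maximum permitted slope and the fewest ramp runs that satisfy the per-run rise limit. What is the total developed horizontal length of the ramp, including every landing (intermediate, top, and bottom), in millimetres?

47032 mm

2327 / 450 = 5.17, so 6 ramp runs are needed. That means 5 intermediate landings.
Horizontal run for 2327 mm of rise at 1:16 is 2327 × 16 = 37232 mm.
Intermediate landings: 5 × 1350 = 6750 mm.
Top and bottom landings: 2 × 1525 = 3050 mm.
Total = 37232 + 6750 + 3050 = 47032 mm.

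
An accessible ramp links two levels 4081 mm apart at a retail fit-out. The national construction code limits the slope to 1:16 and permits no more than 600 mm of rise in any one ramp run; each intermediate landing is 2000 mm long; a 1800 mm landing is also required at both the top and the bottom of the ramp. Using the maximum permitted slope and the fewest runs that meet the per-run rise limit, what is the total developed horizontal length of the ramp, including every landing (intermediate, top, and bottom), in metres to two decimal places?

At most 600 each: 4081/600 = 6.80, giving 7 ramp runs. That means 6 intermediate landings.
Horizontal run for 4081 mm of rise at 1:16 is 4081 × 16 = 65296 mm.
Intermediate landings: 6 × 2000 = 12000 mm.
Top and bottom landings: 2 × 1800 = 3600 mm.
Total = 65296 + 12000 + 3600 = 80896 mm.
= 80.90 m.

80.90 m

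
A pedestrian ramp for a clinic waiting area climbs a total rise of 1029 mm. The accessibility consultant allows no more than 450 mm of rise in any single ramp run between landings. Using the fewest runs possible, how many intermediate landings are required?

1029 / 450 = 2.287 → round up to 3 ramp runs.
3 runs are separated by 2 intermediate landings.

2 intermediate landings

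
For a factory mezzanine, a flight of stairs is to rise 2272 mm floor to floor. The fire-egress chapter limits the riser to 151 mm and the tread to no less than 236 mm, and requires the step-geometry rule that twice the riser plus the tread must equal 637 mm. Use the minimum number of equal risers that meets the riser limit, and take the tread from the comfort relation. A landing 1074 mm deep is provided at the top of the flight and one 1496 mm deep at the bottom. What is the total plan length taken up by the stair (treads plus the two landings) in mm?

⌈2272/151⌉ = 16 risers.
Riser R = 2272 / 16 = 142 mm, within the 151 mm limit.
T = 637 − 2·142 = 353 mm, which satisfies the 236 mm minimum.
Treads = 16 − 1 = 15; going = 15 × 353 = 5295 mm.
Add landings: 5295 + 1074 + 1496 = 7865 mm.

7865 mm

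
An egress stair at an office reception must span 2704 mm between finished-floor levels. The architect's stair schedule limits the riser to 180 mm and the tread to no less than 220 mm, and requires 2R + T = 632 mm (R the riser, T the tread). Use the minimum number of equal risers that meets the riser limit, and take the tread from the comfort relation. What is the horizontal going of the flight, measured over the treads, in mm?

4410 mm

2704 / 180 = 15.022 → round up to 16 risers.
Riser R = 2704 / 16 = 169 mm, within the 180 mm limit.
Tread T = 632 − 2 × 169 = 294 mm (≥ 220 mm).
Treads = 16 − 1 = 15; going = 15 × 294 = 4410 mm.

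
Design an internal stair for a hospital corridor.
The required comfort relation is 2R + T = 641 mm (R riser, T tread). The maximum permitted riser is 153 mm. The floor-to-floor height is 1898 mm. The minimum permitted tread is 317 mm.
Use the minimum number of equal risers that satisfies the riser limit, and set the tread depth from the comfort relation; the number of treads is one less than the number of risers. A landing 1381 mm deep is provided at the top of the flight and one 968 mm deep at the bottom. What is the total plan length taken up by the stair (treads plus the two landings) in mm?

6537 mm

1898 / 153 = 12.41, so 13 risers are needed.
Each riser is 1898/13 = 146 mm (≤ 153 mm).
Tread T = 641 − 2 × 146 = 349 mm (≥ 317 mm).
13 risers give 12 treads; going = 12 × 349 = 4188 mm.
Enclosure = 4188 + 1381 + 968 = 6537 mm.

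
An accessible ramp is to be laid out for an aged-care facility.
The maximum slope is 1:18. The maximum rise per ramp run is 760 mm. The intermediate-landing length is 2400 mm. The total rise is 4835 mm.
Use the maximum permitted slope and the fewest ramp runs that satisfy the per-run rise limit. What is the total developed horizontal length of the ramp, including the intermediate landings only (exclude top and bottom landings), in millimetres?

4835 / 760 = 6.36, so 7 ramp runs are needed. That means 6 intermediate landings.
Horizontal run for 4835 mm of rise at 1:18 is 4835 × 18 = 87030 mm.
6 intermediate landings contribute 6 × 2400 = 14400 mm.
Developed length = 87030 + 14400 = 101430 mm.

101430 mm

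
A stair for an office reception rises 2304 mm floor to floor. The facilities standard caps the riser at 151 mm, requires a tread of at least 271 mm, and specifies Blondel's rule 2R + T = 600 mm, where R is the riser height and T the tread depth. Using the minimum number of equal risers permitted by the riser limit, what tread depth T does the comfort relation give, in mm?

⌈2304/151⌉ = 16 risers.
Each riser is 2304/16 = 144 mm (≤ 151 mm).
T = 600 − 2·144 = 312 mm, which satisfies the 271 mm minimum.

312 mm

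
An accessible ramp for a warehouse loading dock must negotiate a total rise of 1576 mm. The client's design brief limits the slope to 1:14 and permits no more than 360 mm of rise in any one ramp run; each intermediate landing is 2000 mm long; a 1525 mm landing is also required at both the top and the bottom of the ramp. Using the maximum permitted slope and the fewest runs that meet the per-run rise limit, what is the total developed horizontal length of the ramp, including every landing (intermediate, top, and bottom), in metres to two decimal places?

At most 360 each: 1576/360 = 4.38, giving 5 ramp runs. That means 4 intermediate landings.
Ramp run (horizontal) at 1:14: 1576 × 14 = 22064 mm.
Intermediate landings: 4 × 2000 = 8000 mm.
Top and bottom landings: 2 × 1525 = 3050 mm.
Total = 22064 + 8000 + 3050 = 33114 mm.
= 33.11 m.

33.11 m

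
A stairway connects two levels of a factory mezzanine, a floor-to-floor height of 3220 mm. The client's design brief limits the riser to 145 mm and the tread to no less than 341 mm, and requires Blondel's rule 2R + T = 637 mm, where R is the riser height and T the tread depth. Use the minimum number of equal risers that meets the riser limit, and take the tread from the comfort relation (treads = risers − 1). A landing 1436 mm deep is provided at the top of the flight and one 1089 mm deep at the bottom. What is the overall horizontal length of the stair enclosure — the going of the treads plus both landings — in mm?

10379 mm

3220 / 145 = 22.207 → round up to 23 risers.
Each riser is 3220/23 = 140 mm (≤ 145 mm).
From 2R + T = 637: T = 637 − 280 = 357 mm.
23 risers give 22 treads; going = 22 × 357 = 7854 mm.
Add landings: 7854 + 1436 + 1089 = 10379 mm.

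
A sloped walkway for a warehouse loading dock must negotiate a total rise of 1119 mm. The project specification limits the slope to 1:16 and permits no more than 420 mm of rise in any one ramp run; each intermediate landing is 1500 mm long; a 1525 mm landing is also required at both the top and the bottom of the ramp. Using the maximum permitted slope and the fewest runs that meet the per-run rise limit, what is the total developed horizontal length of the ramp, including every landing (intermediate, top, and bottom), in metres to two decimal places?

1119 / 420 = 2.664 → round up to 3 ramp runs. That means 2 intermediate landings.
Ramp run (horizontal) at 1:16: 1119 × 16 = 17904 mm.
Intermediate landings: 2 × 1500 = 3000 mm.
Top and bottom landings: 2 × 1525 = 3050 mm.
Total = 17904 + 3000 + 3050 = 23954 mm.
= 23.95 m.

23.95 m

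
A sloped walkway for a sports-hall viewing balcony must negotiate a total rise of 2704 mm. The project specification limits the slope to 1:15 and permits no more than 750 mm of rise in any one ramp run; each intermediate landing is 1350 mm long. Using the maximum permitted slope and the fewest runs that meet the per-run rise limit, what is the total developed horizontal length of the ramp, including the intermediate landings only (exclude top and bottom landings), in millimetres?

44610 mm

2704 / 750 = 3.61, so 4 ramp runs are needed. That means 3 intermediate landings.
Horizontal run for 2704 mm of rise at 1:15 is 2704 × 15 = 40560 mm.
Intermediate landings: 3 × 1350 = 4050 mm.
Total developed length = 40560 + 4050 = 44610 mm.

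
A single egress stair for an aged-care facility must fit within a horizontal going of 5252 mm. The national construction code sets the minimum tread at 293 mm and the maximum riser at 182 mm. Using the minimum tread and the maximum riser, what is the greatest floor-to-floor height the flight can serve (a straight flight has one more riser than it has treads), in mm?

Treads that fit: ⌊5252 / 293⌋ = 17.
Risers = treads + 1 = 18.
Maximum height = 18 × 182 = 3276 mm.

3276 mm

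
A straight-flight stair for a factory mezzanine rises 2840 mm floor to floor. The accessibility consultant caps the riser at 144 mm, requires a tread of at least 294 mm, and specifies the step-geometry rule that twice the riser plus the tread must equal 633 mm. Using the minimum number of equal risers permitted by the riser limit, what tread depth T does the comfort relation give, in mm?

349 mm

At most 144 each: 2840/144 = 19.72, giving 20 risers.
R = 2840 ÷ 20 = 142 mm.
Tread T = 633 − 2 × 142 = 349 mm (≥ 294 mm).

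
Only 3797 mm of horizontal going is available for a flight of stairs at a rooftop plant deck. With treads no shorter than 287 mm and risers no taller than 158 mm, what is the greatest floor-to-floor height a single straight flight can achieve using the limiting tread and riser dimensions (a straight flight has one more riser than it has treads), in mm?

2212 mm

3797 / 287 = 13.23, so 13 treads fit.
Risers = treads + 1 = 14.
Maximum height = 14 × 158 = 2212 mm.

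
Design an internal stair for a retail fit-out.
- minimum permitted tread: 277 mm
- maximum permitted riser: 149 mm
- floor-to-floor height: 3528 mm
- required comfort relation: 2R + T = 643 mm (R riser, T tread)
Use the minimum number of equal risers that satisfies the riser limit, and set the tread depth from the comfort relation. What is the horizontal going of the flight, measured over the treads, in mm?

⌈3528/149⌉ = 24 risers.
R = 3528 ÷ 24 = 147 mm.
T = 643 − 2·147 = 349 mm, which satisfies the 277 mm minimum.
Going = (24 − 1) × 349 = 8027 mm.

8027 mm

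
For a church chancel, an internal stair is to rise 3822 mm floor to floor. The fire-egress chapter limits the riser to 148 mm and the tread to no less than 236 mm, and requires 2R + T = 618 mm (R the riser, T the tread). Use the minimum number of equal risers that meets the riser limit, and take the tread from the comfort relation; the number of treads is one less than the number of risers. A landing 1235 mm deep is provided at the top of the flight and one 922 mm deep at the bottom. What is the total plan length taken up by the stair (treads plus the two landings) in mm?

10257 mm

3822 / 148 = 25.82, so 26 risers are needed.
R = 3822 ÷ 26 = 147 mm.
From 2R + T = 618: T = 618 − 294 = 324 mm.
Going = (26 − 1) × 324 = 8100 mm.
Enclosure = 8100 + 1235 + 922 = 10257 mm.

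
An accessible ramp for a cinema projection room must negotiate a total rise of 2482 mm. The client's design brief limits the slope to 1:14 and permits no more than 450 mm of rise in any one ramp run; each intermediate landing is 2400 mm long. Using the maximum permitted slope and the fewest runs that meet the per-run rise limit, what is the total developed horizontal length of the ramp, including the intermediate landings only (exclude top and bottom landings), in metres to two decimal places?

46.75 m

2482 / 450 = 5.52, so 6 ramp runs are needed. That means 5 intermediate landings.
Ramp run (horizontal) at 1:14: 2482 × 14 = 34748 mm.
Intermediate landings: 5 × 2400 = 12000 mm.
Developed length = 34748 + 12000 = 46748 mm.
= 46.75 m.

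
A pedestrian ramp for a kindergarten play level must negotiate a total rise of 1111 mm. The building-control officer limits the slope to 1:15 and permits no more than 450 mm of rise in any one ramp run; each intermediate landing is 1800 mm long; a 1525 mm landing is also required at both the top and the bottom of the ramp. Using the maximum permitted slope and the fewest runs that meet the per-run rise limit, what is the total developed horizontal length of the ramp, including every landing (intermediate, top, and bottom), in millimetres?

23315 mm

⌈1111/450⌉ = 3 ramp runs. That means 2 intermediate landings.
Ramp run (horizontal) at 1:15: 1111 × 15 = 16665 mm.
Intermediate landings: 2 × 1800 = 3600 mm.
Top and bottom landings: 2 × 1525 = 3050 mm.
Total = 16665 + 3600 + 3050 = 23315 mm.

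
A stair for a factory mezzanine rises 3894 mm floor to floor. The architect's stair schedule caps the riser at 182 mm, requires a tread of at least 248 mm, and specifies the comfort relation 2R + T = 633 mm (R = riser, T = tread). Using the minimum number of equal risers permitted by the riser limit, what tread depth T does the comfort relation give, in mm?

279 mm

⌈3894/182⌉ = 22 risers.
Each riser is 3894/22 = 177 mm (≤ 182 mm).
From 2R + T = 633: T = 633 − 354 = 279 mm.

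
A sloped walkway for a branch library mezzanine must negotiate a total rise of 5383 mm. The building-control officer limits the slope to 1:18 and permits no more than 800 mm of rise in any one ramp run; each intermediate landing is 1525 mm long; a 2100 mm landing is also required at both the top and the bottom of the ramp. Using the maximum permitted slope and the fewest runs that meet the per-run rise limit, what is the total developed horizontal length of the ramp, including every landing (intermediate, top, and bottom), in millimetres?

⌈5383/800⌉ = 7 ramp runs. That means 6 intermediate landings.
Ramp run (horizontal) at 1:18: 5383 × 18 = 96894 mm.
6 intermediate landings contribute 6 × 1525 = 9150 mm.
Top and bottom landings: 2 × 2100 = 4200 mm.
Total = 96894 + 9150 + 4200 = 110244 mm.

110244 mm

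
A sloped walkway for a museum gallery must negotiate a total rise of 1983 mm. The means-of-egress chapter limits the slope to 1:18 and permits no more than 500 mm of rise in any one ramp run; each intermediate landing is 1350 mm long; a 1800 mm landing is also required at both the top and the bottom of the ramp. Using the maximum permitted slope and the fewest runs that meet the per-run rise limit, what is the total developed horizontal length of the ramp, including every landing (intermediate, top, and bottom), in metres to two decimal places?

⌈1983/500⌉ = 4 ramp runs. That means 3 intermediate landings.
Horizontal run for 1983 mm of rise at 1:18 is 1983 × 18 = 35694 mm.
Intermediate landings: 3 × 1350 = 4050 mm.
Top and bottom landings: 2 × 1800 = 3600 mm.
Total = 35694 + 4050 + 3600 = 43344 mm.
= 43.34 m.

43.34 m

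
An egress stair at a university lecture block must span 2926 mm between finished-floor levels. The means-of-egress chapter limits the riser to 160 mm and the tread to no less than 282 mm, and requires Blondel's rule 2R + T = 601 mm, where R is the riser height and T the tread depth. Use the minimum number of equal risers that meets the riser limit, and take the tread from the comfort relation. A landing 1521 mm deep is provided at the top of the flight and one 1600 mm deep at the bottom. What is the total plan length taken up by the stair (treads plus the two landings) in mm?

At most 160 each: 2926/160 = 18.29, giving 19 risers.
Riser R = 2926 / 19 = 154 mm, within the 160 mm limit.
T = 601 − 2·154 = 293 mm, which satisfies the 282 mm minimum.
Treads = 19 − 1 = 18; going = 18 × 293 = 5274 mm.
Enclosure = 5274 + 1521 + 1600 = 8395 mm.

8395 mm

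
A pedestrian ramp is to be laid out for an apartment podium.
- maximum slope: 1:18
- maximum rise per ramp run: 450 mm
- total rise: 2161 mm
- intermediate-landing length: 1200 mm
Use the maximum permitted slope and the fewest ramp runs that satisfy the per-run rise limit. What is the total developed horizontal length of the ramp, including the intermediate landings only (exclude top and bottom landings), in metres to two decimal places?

43.70 m

⌈2161/450⌉ = 5 ramp runs. That means 4 intermediate landings.
Horizontal run for 2161 mm of rise at 1:18 is 2161 × 18 = 38898 mm.
4 intermediate landings contribute 4 × 1200 = 4800 mm.
Developed length = 38898 + 4800 = 43698 mm.
= 43.70 m.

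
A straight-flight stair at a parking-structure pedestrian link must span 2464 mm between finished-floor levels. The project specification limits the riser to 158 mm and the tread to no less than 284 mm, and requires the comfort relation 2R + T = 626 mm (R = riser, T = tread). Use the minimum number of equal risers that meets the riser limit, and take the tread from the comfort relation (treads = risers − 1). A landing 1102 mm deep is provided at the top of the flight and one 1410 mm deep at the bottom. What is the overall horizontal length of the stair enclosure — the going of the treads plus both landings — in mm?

7282 mm

⌈2464/158⌉ = 16 risers.
R = 2464 ÷ 16 = 154 mm.
Tread T = 626 − 2 × 154 = 318 mm (≥ 284 mm).
Treads = 16 − 1 = 15; going = 15 × 318 = 4770 mm.
Enclosure = 4770 + 1102 + 1410 = 7282 mm.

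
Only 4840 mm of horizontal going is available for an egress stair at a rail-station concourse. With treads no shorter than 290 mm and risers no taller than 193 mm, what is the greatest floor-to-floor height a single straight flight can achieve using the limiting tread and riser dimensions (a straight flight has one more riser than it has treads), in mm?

4840 / 290 = 16.69, so 16 treads fit.
Risers = treads + 1 = 17.
Maximum height = 17 × 193 = 3281 mm.

3281 mm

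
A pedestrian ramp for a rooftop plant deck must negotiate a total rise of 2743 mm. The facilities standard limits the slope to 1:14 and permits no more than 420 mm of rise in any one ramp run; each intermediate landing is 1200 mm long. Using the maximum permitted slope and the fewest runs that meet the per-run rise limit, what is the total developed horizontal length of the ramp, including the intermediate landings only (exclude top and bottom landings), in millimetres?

At most 420 each: 2743/420 = 6.53, giving 7 ramp runs. That means 6 intermediate landings.
Ramp run (horizontal) at 1:14: 2743 × 14 = 38402 mm.
Intermediate landings: 6 × 1200 = 7200 mm.
Total developed length = 38402 + 7200 = 45602 mm.

45602 mm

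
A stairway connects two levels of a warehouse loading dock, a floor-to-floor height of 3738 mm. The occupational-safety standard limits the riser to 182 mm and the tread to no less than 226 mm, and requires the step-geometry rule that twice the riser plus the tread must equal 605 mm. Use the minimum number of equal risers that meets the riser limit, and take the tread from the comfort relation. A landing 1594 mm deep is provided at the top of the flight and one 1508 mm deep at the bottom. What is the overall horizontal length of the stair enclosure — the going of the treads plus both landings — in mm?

⌈3738/182⌉ = 21 risers.
Each riser is 3738/21 = 178 mm (≤ 182 mm).
From 2R + T = 605: T = 605 − 356 = 249 mm.
21 risers give 20 treads; going = 20 × 249 = 4980 mm.
Enclosure = 4980 + 1594 + 1508 = 8082 mm.

8082 mm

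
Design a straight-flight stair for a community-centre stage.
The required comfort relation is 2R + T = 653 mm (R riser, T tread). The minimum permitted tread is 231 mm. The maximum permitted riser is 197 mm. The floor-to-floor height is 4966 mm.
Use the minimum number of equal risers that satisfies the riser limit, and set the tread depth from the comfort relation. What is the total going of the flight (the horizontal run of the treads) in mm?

4966 / 197 = 25.21, so 26 risers are needed.
R = 4966 ÷ 26 = 191 mm.
From 2R + T = 653: T = 653 − 382 = 271 mm.
Treads = 26 − 1 = 25; going = 25 × 271 = 6775 mm.

6775 mm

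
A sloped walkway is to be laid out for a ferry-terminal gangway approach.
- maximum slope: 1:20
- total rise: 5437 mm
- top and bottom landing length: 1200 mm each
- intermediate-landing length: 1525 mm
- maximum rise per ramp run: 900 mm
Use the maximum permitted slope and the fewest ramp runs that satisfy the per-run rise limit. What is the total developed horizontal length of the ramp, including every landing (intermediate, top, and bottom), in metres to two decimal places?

120.29 m

⌈5437/900⌉ = 7 ramp runs. That means 6 intermediate landings.
Ramp run (horizontal) at 1:20: 5437 × 20 = 108740 mm.
6 intermediate landings contribute 6 × 1525 = 9150 mm.
Top and bottom landings: 2 × 1200 = 2400 mm.
Total = 108740 + 9150 + 2400 = 120290 mm.
= 120.29 m.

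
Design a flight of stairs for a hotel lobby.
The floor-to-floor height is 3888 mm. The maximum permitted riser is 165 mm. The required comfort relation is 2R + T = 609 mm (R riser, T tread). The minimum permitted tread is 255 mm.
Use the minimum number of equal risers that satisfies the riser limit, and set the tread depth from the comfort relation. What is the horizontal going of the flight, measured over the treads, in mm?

6555 mm

3888 / 165 = 23.56, so 24 risers are needed.
R = 3888 ÷ 24 = 162 mm.
T = 609 − 2·162 = 285 mm, which satisfies the 255 mm minimum.
Treads = 24 − 1 = 23; going = 23 × 285 = 6555 mm.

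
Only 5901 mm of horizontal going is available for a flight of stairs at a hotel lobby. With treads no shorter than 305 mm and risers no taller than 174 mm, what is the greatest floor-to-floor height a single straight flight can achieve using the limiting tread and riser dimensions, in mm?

3480 mm

Treads that fit: ⌊5901 / 305⌋ = 19.
Risers = treads + 1 = 20.
Maximum height = 20 × 174 = 3480 mm.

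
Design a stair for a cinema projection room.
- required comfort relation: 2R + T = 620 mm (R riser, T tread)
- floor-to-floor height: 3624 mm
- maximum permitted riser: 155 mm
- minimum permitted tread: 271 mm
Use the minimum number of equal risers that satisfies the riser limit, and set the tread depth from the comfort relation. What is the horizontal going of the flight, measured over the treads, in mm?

⌈3624/155⌉ = 24 risers.
Riser R = 3624 / 24 = 151 mm, within the 155 mm limit.
Tread T = 620 − 2 × 151 = 318 mm (≥ 271 mm).
Treads = 24 − 1 = 23; going = 23 × 318 = 7314 mm.

7314 mm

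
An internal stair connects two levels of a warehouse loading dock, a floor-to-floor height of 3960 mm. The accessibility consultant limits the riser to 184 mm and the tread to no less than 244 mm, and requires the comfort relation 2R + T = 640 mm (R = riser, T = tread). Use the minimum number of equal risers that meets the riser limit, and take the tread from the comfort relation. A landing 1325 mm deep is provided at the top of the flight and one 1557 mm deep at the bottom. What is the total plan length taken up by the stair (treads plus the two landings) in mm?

8762 mm

⌈3960/184⌉ = 22 risers.
Riser R = 3960 / 22 = 180 mm, within the 184 mm limit.
Tread T = 640 − 2 × 180 = 280 mm (≥ 244 mm).
Going = (22 − 1) × 280 = 5880 mm.
Add landings: 5880 + 1325 + 1557 = 8762 mm.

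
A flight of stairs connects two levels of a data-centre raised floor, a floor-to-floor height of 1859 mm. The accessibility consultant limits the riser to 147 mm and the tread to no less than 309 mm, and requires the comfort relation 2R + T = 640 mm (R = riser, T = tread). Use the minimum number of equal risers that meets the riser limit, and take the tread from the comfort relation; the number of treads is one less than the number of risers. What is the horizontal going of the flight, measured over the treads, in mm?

4248 mm

1859 / 147 = 12.65, so 13 risers are needed.
R = 1859 ÷ 13 = 143 mm.
Tread T = 640 − 2 × 143 = 354 mm (≥ 309 mm).
Treads = 13 − 1 = 12; going = 12 × 354 = 4248 mm.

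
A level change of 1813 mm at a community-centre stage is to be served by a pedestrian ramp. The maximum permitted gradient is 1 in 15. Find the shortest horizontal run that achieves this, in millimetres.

Run = rise × 15 = 1813 × 15 = 27195 mm.

27195 mm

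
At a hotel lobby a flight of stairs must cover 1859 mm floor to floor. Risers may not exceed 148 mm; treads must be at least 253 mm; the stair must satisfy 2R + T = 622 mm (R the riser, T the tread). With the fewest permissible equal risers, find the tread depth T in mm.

336 mm

At most 148 each: 1859/148 = 12.56, giving 13 risers.
Each riser is 1859/13 = 143 mm (≤ 148 mm).
T = 622 − 2·143 = 336 mm, which satisfies the 253 mm minimum.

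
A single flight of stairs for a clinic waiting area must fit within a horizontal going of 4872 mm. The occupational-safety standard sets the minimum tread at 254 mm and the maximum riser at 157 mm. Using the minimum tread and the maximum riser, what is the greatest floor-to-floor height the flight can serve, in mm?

3140 mm

4872 / 254 = 19.18, so 19 treads fit.
Risers = treads + 1 = 20.
Maximum height = 20 × 157 = 3140 mm.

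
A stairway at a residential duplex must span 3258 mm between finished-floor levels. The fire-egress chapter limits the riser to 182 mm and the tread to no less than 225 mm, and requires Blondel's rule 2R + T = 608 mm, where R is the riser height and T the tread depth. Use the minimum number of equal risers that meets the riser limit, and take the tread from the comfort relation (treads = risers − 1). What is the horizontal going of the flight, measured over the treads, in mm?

3258 / 182 = 17.90, so 18 risers are needed.
Riser R = 3258 / 18 = 181 mm, within the 182 mm limit.
T = 608 − 2·181 = 246 mm, which satisfies the 225 mm minimum.
Treads = 18 − 1 = 17; going = 17 × 246 = 4182 mm.

4182 mm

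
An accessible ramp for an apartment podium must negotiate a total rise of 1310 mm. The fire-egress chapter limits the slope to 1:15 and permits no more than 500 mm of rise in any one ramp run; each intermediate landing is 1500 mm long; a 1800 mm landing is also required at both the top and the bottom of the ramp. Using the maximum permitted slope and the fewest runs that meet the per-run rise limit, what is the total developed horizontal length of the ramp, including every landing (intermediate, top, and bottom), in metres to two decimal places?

At most 500 each: 1310/500 = 2.62, giving 3 ramp runs. That means 2 intermediate landings.
Horizontal run for 1310 mm of rise at 1:15 is 1310 × 15 = 19650 mm.
2 intermediate landings contribute 2 × 1500 = 3000 mm.
Top and bottom landings: 2 × 1800 = 3600 mm.
Total = 19650 + 3000 + 3600 = 26250 mm.
= 26.25 m.

26.25 m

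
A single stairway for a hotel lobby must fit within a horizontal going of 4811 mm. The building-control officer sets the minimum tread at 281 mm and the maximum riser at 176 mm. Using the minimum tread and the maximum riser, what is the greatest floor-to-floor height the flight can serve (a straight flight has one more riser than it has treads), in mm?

4811 / 281 = 17.12, so 17 treads fit.
Risers = treads + 1 = 18.
Maximum height = 18 × 176 = 3168 mm.

3168 mm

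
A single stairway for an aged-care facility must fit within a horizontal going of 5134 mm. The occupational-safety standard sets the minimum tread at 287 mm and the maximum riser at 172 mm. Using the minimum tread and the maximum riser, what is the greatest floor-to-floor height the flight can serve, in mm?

3096 mm

Treads that fit: ⌊5134 / 287⌋ = 17.
Risers = treads + 1 = 18.
Maximum height = 18 × 172 = 3096 mm.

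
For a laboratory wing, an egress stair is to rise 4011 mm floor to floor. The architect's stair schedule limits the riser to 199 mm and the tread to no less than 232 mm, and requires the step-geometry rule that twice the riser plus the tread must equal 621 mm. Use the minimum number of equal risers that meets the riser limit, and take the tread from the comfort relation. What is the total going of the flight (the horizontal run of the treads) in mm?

4011 / 199 = 20.156 → round up to 21 risers.
Each riser is 4011/21 = 191 mm (≤ 199 mm).
T = 621 − 2·191 = 239 mm, which satisfies the 232 mm minimum.
Treads = 21 − 1 = 20; going = 20 × 239 = 4780 mm.

4780 mm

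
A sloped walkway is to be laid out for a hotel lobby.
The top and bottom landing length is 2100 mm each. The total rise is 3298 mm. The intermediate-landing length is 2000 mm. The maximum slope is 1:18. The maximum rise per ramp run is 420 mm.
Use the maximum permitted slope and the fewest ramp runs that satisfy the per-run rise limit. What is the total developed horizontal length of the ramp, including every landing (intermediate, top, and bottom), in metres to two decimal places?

77.56 m

3298 / 420 = 7.85, so 8 ramp runs are needed. That means 7 intermediate landings.
Ramp run (horizontal) at 1:18: 3298 × 18 = 59364 mm.
7 intermediate landings contribute 7 × 2000 = 14000 mm.
Top and bottom landings: 2 × 2100 = 4200 mm.
Total = 59364 + 14000 + 4200 = 77564 mm.
= 77.56 m.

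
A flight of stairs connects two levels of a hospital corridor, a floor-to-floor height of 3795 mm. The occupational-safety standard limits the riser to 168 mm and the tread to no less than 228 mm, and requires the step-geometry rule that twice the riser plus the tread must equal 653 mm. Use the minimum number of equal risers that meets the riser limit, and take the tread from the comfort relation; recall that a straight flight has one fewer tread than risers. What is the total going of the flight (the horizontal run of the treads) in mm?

3795 / 168 = 22.59, so 23 risers are needed.
Riser R = 3795 / 23 = 165 mm, within the 168 mm limit.
From 2R + T = 653: T = 653 − 330 = 323 mm.
23 risers give 22 treads; going = 22 × 323 = 7106 mm.

7106 mm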